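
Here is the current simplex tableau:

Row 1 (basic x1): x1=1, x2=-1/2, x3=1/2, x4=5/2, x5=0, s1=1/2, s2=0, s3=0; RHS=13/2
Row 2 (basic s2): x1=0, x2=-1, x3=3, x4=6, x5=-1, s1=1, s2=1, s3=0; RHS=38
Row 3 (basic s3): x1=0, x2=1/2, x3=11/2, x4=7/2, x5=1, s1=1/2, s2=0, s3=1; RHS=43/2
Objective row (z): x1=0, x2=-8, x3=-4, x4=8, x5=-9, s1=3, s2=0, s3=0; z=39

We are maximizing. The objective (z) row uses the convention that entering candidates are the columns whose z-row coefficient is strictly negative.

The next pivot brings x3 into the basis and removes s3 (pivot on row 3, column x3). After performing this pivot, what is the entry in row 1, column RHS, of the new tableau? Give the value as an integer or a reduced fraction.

50/11

Pivot element is row 3, column x3: 11/2.
Normalize row 3: new (row 3, RHS) = (43/2)/(11/2) = 43/11.
row 1 ← row 1 − (1/2)·(new row 3): 13/2 − (1/2)·(43/11) = 50/11.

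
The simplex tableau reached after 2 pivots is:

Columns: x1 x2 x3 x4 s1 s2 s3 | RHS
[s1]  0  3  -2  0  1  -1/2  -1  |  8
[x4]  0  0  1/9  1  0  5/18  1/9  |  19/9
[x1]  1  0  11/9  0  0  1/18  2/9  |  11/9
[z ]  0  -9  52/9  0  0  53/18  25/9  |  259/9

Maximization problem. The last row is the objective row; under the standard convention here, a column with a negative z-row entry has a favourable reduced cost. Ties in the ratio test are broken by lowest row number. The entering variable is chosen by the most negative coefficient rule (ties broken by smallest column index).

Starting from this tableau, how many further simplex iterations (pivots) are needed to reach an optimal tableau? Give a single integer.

3

pivot: x2 in, s1 out → z = 475/9
pivot: x3 in, x1 out → z = 53
pivot: s3 in, x3 out → z = 54
No improving column remains; optimal.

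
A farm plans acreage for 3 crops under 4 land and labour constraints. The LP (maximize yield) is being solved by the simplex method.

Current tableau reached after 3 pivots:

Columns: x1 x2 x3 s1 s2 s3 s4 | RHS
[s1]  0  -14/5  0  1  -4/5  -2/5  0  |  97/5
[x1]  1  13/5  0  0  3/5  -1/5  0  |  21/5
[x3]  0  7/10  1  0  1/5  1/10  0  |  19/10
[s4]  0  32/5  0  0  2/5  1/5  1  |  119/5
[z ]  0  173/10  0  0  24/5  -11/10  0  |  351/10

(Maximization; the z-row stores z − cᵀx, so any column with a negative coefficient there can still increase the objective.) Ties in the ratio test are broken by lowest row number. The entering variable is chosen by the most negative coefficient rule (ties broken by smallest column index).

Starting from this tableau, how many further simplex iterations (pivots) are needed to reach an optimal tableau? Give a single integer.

1

pivot: s3 in, x3 out → z = 56
No improving column remains; optimal.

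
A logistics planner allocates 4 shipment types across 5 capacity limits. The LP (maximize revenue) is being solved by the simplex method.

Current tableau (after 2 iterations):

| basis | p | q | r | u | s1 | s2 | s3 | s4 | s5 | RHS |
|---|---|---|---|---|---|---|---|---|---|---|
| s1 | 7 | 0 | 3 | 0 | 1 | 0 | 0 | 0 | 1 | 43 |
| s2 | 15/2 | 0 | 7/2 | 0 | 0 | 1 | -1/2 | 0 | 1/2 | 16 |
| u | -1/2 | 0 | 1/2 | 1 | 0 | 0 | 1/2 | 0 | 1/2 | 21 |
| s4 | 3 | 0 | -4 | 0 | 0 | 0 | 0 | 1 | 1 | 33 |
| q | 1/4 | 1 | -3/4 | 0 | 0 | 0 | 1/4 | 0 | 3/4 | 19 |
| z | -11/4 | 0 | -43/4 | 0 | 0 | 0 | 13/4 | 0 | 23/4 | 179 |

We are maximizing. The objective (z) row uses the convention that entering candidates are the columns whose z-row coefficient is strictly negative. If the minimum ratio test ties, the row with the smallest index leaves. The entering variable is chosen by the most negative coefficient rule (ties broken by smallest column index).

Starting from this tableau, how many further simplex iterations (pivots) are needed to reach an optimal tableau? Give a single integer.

1

pivot: r in, s2 out → z = 1597/7
No improving column remains; optimal.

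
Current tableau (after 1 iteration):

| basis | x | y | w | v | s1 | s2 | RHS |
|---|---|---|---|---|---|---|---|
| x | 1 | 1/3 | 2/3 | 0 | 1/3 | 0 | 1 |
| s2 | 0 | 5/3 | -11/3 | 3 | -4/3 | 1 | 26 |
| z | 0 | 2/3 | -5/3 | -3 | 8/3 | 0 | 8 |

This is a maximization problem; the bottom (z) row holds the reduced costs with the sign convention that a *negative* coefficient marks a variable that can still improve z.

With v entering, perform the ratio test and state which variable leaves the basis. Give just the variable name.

Ratios: row 1 (x): entry 0 ≤ 0, skip; row 2 (s2): 26/3 = 26/3.
Minimum ratio 26/3 is in the s2 row, so s2 leaves.

s2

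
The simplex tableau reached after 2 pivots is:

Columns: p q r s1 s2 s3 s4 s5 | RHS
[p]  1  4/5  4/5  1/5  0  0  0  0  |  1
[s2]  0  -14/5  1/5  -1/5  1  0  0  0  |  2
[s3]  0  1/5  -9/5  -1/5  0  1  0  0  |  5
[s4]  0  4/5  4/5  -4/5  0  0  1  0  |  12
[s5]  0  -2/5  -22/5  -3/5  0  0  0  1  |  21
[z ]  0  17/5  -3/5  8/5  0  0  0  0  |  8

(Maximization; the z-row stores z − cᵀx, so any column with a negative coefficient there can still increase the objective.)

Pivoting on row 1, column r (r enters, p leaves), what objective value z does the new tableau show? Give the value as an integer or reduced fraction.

35/4

Minimum ratio for r: 1/(4/5) = 5/4.
z changes by −(z-row coeff of r)·ratio = −(-3/5)·(5/4) = 3/4.
New z = 8 + (3/4) = 35/4.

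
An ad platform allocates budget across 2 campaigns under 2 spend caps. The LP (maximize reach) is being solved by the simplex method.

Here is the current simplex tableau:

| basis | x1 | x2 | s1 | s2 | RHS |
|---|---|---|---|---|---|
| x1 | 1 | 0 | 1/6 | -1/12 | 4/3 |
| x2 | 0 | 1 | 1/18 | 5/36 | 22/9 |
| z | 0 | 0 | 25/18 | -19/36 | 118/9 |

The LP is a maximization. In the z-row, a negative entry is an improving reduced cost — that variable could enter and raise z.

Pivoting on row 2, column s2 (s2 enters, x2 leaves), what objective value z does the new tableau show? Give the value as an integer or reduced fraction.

112/5

Minimum ratio for s2: (22/9)/(5/36) = 88/5.
z changes by −(z-row coeff of s2)·ratio = −(-19/36)·(88/5) = 418/45.
New z = 118/9 + (418/45) = 112/5.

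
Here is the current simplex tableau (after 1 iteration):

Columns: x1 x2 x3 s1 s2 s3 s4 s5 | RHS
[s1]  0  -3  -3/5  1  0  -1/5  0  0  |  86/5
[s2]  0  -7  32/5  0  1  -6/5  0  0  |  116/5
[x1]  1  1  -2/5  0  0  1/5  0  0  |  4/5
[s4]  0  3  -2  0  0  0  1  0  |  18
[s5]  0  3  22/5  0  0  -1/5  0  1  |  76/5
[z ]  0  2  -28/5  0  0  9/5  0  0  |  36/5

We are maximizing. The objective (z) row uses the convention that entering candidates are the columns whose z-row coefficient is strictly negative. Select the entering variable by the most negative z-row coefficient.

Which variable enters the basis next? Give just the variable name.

Objective-row coefficients: x1: 0, x2: 2, x3: -28/5, s1: 0, s2: 0, s3: 9/5, s4: 0, s5: 0.
The most negative is -28/5 in column x3, so x3 enters.

x3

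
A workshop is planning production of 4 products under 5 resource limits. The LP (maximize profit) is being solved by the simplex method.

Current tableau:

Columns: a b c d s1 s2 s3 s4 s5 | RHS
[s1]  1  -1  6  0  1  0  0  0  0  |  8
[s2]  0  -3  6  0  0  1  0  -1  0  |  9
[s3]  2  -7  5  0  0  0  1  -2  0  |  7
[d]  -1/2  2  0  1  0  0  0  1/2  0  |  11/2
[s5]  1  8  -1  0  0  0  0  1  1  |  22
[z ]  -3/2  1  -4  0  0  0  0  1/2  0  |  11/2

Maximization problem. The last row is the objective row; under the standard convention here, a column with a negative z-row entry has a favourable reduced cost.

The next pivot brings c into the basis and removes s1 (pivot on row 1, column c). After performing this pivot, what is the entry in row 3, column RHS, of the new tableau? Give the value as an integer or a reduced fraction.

1/3

Pivot element is row 1, column c: 6.
Normalize row 1: new (row 1, RHS) = 8/6 = 4/3.
row 3 ← row 3 − 5·(new row 1): 7 − 5·(4/3) = 1/3.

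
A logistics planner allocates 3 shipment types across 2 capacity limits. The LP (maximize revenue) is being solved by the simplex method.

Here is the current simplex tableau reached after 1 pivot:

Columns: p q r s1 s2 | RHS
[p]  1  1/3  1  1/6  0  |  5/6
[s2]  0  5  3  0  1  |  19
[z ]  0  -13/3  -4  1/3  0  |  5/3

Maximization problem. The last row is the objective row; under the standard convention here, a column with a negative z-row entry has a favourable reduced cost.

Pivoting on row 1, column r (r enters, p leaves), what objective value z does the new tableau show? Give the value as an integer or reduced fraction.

Minimum ratio for r: (5/6)/1 = 5/6.
z changes by −(z-row coeff of r)·ratio = −(-4)·(5/6) = 10/3.
New z = 5/3 + (10/3) = 5.

5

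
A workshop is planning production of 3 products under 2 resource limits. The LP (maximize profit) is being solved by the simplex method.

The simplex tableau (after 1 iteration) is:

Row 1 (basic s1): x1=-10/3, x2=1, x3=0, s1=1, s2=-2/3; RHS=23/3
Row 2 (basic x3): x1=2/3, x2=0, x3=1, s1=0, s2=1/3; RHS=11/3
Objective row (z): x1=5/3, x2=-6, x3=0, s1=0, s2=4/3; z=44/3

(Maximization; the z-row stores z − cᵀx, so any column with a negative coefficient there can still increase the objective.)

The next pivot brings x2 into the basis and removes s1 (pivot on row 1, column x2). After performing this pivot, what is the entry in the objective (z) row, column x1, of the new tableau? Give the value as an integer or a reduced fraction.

Pivot element is row 1, column x2: 1.
Normalize row 1: new (row 1, x1) = (-10/3)/1 = -10/3.
z-row ← z-row − (-6)·(new row 1): 5/3 − (-6)·(-10/3) = -55/3.

-55/3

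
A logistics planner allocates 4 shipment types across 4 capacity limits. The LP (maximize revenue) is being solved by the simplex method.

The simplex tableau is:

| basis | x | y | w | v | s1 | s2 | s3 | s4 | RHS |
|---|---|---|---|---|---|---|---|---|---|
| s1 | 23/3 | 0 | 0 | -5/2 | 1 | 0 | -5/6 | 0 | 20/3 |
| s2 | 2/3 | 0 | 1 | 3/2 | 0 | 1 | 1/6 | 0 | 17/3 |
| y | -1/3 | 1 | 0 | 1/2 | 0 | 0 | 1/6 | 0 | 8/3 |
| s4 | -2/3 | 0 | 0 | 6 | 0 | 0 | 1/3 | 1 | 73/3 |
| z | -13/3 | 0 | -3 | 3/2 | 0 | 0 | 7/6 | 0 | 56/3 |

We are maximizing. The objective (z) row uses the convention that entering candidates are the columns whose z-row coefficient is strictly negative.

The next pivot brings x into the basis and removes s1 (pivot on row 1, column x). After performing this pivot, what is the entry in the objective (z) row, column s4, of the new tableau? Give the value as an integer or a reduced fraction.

Pivot element is row 1, column x: 23/3.
Normalize row 1: new (row 1, s4) = 0/(23/3) = 0.
z-row ← z-row − (-13/3)·(new row 1): 0 − (-13/3)·0 = 0.

0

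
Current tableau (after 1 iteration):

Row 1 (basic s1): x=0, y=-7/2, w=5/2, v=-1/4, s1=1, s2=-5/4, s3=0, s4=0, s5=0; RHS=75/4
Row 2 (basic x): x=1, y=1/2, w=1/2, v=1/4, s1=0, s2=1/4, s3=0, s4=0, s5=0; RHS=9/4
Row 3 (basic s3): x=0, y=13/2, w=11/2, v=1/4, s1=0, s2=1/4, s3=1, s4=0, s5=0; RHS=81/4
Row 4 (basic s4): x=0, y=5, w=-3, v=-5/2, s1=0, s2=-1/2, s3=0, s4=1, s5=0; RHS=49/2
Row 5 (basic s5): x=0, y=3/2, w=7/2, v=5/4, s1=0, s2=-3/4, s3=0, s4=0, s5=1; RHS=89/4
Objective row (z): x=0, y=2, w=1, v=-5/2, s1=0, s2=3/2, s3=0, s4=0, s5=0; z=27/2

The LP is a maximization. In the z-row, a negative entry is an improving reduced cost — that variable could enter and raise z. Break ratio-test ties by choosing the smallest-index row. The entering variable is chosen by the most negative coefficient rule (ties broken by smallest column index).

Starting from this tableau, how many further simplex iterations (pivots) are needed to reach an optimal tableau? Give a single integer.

pivot: v in, x out → z = 36
No improving column remains; optimal.

1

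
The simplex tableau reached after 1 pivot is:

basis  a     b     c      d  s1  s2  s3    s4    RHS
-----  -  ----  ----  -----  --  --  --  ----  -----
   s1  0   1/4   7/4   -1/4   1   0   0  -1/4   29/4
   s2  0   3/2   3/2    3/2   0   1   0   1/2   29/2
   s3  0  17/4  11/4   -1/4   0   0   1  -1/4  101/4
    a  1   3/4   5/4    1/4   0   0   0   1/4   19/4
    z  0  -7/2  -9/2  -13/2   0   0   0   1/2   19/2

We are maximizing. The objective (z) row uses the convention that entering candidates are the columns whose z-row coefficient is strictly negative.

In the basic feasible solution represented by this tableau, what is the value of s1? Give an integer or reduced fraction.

s1 is basic (row 1); its value is the RHS of that row: 29/4.

29/4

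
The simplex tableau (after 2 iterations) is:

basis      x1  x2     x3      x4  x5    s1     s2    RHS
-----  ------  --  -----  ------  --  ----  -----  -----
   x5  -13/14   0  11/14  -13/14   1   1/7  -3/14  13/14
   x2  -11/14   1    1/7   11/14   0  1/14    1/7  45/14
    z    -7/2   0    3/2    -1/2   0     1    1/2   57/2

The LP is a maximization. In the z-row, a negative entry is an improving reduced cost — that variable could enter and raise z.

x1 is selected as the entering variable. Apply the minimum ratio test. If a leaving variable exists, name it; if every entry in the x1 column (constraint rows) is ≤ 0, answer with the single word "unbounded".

unbounded

x1-column entries: row 1: -13/14, row 2: -11/14. All ≤ 0, so x1 can increase without bound; the LP is unbounded in this direction.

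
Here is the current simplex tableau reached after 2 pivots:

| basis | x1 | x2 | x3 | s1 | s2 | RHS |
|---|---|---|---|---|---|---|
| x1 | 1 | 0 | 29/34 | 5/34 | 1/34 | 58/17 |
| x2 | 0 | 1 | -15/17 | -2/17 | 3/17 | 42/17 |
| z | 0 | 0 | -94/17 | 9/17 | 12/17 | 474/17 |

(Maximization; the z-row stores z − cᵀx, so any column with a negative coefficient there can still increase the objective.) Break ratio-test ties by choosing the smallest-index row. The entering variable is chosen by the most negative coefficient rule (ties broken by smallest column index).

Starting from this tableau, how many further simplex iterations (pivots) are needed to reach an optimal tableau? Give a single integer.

1

pivot: x3 in, x1 out → z = 50
No improving column remains; optimal.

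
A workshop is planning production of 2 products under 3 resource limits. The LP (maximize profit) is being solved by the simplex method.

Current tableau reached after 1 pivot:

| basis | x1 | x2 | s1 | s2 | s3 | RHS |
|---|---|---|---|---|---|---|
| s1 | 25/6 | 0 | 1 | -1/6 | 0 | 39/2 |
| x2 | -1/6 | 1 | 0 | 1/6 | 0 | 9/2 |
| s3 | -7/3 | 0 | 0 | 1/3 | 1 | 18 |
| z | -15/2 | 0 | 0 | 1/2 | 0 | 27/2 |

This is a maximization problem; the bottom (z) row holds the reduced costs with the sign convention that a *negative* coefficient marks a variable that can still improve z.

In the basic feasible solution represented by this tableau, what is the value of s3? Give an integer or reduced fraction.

s3 is basic (row 3); its value is the RHS of that row: 18.

18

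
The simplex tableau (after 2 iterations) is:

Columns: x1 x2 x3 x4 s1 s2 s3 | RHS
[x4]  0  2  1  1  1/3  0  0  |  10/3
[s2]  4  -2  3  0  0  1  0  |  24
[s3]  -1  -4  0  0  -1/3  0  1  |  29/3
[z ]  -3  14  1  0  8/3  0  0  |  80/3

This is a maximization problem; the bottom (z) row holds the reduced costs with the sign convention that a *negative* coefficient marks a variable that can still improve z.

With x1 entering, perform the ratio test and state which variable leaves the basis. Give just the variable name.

s2

Ratios: row 1 (x4): entry 0 ≤ 0, skip; row 2 (s2): 24/4 = 6; row 3 (s3): entry -1 ≤ 0, skip.
Minimum ratio 6 is in the s2 row, so s2 leaves.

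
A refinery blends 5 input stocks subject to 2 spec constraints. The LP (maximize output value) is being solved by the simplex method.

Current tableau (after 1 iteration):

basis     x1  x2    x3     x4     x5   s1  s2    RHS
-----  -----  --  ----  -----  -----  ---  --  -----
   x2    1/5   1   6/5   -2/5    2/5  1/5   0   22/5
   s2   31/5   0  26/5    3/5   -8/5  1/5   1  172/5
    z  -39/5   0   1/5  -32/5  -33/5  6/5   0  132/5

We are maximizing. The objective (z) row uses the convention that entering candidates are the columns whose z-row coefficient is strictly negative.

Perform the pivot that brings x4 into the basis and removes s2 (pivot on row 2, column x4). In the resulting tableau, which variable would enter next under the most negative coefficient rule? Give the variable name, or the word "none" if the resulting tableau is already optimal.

Pivot element 3/5. New z-row = old z-row − (-32/5)·(row 2/(3/5)).
Updated z-row coefficients: x1: 175/3, x2: 0, x3: 167/3, x4: 0, x5: -71/3, s1: 10/3, s2: 32/3.
The most negative is -71/3 in column x5, so x5 would enter next.

x5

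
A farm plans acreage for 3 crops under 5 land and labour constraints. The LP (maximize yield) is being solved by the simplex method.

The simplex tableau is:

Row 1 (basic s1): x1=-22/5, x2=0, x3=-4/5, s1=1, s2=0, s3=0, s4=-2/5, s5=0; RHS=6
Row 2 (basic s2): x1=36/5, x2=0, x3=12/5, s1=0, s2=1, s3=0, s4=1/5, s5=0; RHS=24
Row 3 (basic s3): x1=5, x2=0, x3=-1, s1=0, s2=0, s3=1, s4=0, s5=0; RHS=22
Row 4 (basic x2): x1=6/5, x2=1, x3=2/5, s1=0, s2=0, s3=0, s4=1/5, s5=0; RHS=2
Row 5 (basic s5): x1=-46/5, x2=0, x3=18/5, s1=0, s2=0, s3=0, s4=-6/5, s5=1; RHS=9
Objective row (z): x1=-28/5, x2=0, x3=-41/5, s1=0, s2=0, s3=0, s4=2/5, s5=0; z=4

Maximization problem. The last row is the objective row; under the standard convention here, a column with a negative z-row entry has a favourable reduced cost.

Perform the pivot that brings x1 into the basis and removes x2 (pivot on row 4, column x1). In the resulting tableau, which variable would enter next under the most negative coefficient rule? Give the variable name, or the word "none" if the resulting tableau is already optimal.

Pivot element 6/5. New z-row = old z-row − (-28/5)·(row 4/(6/5)).
Updated z-row coefficients: x1: 0, x2: 14/3, x3: -19/3, s1: 0, s2: 0, s3: 0, s4: 4/3, s5: 0.
The most negative is -19/3 in column x3, so x3 would enter next.

x3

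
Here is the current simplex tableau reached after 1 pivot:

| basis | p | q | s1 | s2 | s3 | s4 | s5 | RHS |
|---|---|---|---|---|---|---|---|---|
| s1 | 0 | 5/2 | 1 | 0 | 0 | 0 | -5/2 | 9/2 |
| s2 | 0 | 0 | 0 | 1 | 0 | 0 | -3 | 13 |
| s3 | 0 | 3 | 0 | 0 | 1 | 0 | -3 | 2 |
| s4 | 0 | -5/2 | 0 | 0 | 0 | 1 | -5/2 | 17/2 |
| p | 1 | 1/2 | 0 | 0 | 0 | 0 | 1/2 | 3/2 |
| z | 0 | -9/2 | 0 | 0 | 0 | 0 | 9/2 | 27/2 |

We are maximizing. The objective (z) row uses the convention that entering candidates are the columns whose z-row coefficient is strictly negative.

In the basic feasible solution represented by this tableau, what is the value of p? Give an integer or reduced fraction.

3/2

p is basic (row 5); its value is the RHS of that row: 3/2.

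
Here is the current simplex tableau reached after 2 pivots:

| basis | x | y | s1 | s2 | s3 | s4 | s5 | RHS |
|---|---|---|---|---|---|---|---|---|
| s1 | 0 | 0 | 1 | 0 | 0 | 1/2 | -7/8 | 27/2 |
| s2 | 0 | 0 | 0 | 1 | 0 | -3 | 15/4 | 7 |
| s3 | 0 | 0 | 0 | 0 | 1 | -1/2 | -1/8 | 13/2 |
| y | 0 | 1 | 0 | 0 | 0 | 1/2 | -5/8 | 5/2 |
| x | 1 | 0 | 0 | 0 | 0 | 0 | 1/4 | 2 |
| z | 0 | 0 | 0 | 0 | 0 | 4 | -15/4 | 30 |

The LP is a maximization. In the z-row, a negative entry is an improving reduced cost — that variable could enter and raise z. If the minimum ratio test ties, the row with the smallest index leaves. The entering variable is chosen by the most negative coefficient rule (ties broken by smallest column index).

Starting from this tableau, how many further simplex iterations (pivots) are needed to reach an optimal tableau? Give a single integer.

1

pivot: s5 in, s2 out → z = 37
No improving column remains; optimal.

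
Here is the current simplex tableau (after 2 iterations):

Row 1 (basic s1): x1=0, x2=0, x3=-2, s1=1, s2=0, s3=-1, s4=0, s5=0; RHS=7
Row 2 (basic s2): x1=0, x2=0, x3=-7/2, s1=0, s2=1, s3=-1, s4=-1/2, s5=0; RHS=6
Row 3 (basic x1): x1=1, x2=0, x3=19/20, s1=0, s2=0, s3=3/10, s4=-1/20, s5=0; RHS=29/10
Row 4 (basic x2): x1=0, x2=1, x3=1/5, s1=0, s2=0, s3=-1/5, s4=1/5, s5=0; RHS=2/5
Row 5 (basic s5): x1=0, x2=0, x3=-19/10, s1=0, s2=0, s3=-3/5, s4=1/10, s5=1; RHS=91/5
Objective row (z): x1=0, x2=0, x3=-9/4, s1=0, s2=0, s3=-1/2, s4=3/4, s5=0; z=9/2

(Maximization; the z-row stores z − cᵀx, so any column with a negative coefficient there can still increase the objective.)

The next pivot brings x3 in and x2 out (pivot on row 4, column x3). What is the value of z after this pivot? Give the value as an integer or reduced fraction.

9

Minimum ratio for x3: (2/5)/(1/5) = 2.
z changes by −(z-row coeff of x3)·ratio = −(-9/4)·2 = 9/2.
New z = 9/2 + (9/2) = 9.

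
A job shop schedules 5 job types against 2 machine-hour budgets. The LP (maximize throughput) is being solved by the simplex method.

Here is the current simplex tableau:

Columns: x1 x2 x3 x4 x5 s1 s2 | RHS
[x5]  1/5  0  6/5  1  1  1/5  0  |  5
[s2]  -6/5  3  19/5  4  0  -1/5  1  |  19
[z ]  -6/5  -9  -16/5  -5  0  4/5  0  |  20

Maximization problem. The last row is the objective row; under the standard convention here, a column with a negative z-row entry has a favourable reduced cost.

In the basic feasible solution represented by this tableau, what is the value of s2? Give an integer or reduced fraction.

19

s2 is basic (row 2); its value is the RHS of that row: 19.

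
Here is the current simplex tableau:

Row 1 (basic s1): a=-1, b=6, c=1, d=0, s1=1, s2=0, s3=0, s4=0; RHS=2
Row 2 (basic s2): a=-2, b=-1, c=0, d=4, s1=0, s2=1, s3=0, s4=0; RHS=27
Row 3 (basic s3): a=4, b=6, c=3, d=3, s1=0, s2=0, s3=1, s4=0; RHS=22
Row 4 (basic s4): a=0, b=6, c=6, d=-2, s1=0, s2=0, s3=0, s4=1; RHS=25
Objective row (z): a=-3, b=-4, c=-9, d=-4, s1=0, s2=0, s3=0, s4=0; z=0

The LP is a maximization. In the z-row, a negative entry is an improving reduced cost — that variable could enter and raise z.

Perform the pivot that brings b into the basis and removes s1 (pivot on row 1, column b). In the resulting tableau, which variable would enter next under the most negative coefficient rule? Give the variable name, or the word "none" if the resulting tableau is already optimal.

c

Pivot element 6. New z-row = old z-row − (-4)·(row 1/6).
Updated z-row coefficients: a: -11/3, b: 0, c: -25/3, d: -4, s1: 2/3, s2: 0, s3: 0, s4: 0.
The most negative is -25/3 in column c, so c would enter next.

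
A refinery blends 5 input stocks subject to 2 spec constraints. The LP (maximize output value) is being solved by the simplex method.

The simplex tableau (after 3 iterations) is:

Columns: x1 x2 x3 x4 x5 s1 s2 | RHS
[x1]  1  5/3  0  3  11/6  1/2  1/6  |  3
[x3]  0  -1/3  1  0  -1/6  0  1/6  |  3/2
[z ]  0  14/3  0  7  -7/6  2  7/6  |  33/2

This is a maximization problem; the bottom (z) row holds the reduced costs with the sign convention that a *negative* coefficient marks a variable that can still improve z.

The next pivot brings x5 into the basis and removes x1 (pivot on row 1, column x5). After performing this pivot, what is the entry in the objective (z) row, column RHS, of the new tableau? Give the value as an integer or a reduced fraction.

405/22

Pivot element is row 1, column x5: 11/6.
Normalize row 1: new (row 1, RHS) = 3/(11/6) = 18/11.
z-row ← z-row − (-7/6)·(new row 1): 33/2 − (-7/6)·(18/11) = 405/22.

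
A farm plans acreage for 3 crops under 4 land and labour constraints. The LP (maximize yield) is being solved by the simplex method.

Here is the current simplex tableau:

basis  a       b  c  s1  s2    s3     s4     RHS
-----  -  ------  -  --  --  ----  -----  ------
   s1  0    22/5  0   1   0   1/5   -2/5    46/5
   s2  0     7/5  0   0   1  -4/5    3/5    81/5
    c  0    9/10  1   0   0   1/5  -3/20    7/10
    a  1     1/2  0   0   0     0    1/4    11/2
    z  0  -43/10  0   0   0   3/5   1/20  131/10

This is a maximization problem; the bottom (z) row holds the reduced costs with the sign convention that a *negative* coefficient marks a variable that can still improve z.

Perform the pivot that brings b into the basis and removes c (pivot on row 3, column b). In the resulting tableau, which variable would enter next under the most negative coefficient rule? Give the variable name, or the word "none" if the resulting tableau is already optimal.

Pivot element 9/10. New z-row = old z-row − (-43/10)·(row 3/(9/10)).
Updated z-row coefficients: a: 0, b: 0, c: 43/9, s1: 0, s2: 0, s3: 14/9, s4: -2/3.
The most negative is -2/3 in column s4, so s4 would enter next.

s4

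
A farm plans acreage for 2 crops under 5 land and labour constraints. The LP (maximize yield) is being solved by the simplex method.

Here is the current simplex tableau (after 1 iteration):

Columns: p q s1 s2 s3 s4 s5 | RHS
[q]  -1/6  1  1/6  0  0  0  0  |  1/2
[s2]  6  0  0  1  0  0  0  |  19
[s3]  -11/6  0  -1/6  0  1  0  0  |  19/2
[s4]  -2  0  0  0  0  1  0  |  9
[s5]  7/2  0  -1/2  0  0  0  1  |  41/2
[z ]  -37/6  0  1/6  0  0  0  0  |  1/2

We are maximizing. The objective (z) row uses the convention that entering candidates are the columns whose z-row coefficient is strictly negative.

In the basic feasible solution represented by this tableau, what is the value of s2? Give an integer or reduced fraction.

s2 is basic (row 2); its value is the RHS of that row: 19.

19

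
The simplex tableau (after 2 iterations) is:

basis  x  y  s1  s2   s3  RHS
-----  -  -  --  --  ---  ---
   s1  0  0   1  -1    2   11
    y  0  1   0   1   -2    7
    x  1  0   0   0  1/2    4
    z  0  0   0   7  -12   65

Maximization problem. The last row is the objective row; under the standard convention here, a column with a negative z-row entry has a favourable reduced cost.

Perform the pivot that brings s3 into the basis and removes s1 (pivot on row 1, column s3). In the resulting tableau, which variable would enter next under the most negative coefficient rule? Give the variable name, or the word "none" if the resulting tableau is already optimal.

Pivot element 2. New z-row = old z-row − (-12)·(row 1/2).
Updated z-row coefficients: x: 0, y: 0, s1: 6, s2: 1, s3: 0.
No coefficient is strictly negative; the tableau after this pivot is optimal.

none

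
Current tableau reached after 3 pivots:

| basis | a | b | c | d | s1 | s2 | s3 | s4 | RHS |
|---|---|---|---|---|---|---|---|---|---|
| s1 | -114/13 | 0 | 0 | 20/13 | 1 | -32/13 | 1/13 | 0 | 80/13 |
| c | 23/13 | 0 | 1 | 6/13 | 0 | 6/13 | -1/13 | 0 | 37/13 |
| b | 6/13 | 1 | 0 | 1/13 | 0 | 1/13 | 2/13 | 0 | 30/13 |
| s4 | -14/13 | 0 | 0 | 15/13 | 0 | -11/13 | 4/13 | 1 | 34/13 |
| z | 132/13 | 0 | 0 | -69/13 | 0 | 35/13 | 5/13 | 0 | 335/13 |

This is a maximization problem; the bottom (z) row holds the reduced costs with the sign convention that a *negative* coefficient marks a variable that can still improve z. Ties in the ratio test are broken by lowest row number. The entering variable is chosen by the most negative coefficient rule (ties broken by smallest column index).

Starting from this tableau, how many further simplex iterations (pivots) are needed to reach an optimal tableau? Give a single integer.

pivot: d in, s4 out → z = 189/5
pivot: s2 in, c out → z = 81/2
No improving column remains; optimal.

2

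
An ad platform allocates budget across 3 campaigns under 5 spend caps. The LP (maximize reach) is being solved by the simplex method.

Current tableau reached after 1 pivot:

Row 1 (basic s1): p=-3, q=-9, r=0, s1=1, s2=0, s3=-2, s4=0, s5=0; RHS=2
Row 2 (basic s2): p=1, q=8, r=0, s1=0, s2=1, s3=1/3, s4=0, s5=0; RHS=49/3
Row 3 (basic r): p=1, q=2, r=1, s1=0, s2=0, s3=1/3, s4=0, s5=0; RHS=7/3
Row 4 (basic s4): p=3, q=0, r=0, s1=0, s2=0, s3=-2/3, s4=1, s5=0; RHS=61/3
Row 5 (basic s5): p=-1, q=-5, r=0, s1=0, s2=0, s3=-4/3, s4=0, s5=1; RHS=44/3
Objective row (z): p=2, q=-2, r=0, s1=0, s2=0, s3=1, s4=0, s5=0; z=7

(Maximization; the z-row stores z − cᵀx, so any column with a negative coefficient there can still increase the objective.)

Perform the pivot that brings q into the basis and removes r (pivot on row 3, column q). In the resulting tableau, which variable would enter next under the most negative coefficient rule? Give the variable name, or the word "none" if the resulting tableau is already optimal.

Pivot element 2. New z-row = old z-row − (-2)·(row 3/2).
Updated z-row coefficients: p: 3, q: 0, r: 1, s1: 0, s2: 0, s3: 4/3, s4: 0, s5: 0.
No coefficient is strictly negative; the tableau after this pivot is optimal.

none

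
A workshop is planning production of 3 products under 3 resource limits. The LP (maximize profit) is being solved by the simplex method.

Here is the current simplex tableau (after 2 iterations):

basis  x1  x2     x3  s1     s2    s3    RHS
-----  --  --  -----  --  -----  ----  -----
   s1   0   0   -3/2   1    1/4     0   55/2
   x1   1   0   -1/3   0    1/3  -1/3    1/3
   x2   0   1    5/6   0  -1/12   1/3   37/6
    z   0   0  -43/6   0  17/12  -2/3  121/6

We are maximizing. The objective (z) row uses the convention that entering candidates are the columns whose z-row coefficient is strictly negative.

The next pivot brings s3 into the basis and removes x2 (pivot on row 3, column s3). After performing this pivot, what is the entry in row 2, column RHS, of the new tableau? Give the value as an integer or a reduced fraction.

13/2

Pivot element is row 3, column s3: 1/3.
Normalize row 3: new (row 3, RHS) = (37/6)/(1/3) = 37/2.
row 2 ← row 2 − (-1/3)·(new row 3): 1/3 − (-1/3)·(37/2) = 13/2.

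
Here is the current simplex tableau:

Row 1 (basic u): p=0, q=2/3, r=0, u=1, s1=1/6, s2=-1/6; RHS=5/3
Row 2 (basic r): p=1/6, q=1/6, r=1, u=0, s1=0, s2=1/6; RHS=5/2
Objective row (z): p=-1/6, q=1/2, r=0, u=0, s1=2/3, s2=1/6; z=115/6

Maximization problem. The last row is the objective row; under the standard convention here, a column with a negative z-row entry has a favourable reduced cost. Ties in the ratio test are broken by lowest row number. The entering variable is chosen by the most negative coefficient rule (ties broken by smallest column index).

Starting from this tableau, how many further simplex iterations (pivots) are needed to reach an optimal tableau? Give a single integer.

1

pivot: p in, r out → z = 65/3
No improving column remains; optimal.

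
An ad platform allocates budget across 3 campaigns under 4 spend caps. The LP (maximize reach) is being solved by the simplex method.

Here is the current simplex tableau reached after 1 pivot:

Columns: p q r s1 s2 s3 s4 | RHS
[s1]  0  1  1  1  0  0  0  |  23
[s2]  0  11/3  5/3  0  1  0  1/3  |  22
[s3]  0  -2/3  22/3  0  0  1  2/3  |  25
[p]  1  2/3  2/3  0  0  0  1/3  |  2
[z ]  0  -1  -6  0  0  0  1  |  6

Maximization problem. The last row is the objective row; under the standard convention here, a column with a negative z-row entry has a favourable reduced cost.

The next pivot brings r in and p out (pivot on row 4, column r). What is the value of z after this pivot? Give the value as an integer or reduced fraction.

Minimum ratio for r: 2/(2/3) = 3.
z changes by −(z-row coeff of r)·ratio = −(-6)·3 = 18.
New z = 6 + 18 = 24.

24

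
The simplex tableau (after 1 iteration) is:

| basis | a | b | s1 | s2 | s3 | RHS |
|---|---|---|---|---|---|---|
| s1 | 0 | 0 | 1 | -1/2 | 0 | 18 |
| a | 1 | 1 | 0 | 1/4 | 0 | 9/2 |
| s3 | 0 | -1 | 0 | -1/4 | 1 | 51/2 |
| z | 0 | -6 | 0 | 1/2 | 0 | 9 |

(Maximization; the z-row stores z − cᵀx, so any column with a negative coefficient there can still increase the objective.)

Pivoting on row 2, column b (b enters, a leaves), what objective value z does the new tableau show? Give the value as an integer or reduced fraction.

Minimum ratio for b: (9/2)/1 = 9/2.
z changes by −(z-row coeff of b)·ratio = −(-6)·(9/2) = 27.
New z = 9 + 27 = 36.

36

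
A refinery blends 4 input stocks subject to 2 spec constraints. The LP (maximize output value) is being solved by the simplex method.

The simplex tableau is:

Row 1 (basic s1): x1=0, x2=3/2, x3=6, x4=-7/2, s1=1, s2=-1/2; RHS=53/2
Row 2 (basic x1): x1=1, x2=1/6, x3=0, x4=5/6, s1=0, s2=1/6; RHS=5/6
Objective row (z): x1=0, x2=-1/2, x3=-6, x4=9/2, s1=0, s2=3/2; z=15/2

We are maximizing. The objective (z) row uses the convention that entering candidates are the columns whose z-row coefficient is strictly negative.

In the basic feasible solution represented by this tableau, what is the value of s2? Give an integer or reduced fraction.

s2 is nonbasic (not in the basis column), so its value in the current BFS is 0.

0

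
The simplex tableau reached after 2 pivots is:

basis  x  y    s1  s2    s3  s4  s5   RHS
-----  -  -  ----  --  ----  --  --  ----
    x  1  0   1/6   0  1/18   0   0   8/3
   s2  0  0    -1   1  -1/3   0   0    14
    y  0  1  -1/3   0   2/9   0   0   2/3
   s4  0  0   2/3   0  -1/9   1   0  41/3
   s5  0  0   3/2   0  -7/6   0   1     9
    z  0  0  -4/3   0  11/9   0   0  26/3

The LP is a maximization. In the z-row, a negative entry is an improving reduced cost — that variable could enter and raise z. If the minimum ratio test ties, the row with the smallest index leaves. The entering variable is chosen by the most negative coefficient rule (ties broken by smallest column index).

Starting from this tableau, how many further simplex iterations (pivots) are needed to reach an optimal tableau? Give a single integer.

1

pivot: s1 in, s5 out → z = 50/3
No improving column remains; optimal.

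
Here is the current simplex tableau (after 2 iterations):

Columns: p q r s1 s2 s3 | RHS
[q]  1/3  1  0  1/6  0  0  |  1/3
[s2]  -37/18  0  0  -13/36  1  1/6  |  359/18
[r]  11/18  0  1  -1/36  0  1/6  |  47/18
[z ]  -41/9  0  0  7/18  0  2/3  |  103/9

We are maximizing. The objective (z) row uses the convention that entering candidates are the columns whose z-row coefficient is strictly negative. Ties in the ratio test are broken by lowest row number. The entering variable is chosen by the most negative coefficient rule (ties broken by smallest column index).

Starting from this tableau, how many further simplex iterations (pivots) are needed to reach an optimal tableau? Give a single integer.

1

pivot: p in, q out → z = 16
No improving column remains; optimal.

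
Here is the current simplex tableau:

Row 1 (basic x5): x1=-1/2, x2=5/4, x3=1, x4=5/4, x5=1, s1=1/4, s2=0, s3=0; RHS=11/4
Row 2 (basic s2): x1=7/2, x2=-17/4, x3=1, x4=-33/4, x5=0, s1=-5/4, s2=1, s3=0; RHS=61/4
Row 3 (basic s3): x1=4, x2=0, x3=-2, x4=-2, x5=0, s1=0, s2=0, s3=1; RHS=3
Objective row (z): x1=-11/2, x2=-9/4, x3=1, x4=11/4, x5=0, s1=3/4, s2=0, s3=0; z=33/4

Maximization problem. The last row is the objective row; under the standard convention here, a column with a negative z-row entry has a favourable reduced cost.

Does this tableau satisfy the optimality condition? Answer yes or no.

Column x1 has objective-row coefficient -11/2, which is negative; an improving pivot exists, so not yet optimal.

no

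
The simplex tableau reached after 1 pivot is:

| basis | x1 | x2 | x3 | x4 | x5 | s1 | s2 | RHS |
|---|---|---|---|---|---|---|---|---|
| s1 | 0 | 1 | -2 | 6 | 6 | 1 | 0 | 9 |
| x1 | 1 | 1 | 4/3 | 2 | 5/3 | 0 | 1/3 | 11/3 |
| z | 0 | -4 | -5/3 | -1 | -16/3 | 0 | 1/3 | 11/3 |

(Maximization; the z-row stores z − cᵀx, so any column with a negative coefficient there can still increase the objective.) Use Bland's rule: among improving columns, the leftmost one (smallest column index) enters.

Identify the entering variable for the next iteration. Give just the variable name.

x2

Objective-row coefficients: x1: 0, x2: -4, x3: -5/3, x4: -1, x5: -16/3, s1: 0, s2: 1/3.
Improving columns: x2, x3, x4, x5. Bland's rule picks the smallest column index → x2.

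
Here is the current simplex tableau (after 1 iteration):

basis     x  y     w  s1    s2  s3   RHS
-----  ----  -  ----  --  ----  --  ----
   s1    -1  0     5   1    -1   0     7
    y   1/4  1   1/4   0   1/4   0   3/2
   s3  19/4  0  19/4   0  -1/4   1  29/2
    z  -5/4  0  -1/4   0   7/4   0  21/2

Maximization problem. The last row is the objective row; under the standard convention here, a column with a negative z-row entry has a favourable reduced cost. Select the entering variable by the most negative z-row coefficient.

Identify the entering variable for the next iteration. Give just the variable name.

Objective-row coefficients: x: -5/4, y: 0, w: -1/4, s1: 0, s2: 7/4, s3: 0.
The most negative is -5/4 in column x, so x enters.

x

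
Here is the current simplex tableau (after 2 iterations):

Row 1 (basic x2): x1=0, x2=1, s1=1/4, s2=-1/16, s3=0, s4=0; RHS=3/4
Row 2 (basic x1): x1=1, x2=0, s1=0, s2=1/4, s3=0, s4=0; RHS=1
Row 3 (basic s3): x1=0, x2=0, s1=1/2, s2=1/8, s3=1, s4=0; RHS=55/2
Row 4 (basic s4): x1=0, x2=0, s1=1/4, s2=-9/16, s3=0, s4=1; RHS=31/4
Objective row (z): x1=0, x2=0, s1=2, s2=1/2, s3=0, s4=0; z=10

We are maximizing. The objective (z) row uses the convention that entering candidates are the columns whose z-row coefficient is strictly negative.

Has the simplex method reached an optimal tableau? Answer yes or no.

No objective-row coefficient is strictly negative, so no entering variable exists; the tableau is optimal.

yes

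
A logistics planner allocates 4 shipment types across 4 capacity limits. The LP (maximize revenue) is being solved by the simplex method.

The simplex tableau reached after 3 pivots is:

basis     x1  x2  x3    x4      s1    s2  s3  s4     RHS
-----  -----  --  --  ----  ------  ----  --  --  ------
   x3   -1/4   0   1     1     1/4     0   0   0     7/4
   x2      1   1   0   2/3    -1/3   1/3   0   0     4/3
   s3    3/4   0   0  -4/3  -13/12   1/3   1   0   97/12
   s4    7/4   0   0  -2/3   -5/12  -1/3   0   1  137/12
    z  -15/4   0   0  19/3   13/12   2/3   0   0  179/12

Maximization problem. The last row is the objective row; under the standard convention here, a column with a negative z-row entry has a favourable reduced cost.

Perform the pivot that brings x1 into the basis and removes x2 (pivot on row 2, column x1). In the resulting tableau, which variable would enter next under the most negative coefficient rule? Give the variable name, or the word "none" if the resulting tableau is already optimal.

Pivot element 1. New z-row = old z-row − (-15/4)·(row 2/1).
Updated z-row coefficients: x1: 0, x2: 15/4, x3: 0, x4: 53/6, s1: -1/6, s2: 23/12, s3: 0, s4: 0.
The most negative is -1/6 in column s1, so s1 would enter next.

s1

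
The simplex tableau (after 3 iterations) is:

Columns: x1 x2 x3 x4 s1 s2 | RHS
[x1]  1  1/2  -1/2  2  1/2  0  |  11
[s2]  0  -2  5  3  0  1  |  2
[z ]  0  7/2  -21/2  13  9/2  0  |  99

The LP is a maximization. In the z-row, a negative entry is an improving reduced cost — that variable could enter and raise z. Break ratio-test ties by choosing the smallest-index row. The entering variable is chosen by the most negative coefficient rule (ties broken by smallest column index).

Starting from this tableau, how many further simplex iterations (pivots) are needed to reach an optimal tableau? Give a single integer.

2

pivot: x3 in, s2 out → z = 516/5
pivot: x2 in, x1 out → z = 388/3
No improving column remains; optimal.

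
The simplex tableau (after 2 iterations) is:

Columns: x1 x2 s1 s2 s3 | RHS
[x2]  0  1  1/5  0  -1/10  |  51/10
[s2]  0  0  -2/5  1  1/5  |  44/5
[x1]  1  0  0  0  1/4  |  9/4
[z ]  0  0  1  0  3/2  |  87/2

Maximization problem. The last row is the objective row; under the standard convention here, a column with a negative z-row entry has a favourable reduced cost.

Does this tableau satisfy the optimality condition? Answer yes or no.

yes

No objective-row coefficient is strictly negative, so no entering variable exists; the tableau is optimal.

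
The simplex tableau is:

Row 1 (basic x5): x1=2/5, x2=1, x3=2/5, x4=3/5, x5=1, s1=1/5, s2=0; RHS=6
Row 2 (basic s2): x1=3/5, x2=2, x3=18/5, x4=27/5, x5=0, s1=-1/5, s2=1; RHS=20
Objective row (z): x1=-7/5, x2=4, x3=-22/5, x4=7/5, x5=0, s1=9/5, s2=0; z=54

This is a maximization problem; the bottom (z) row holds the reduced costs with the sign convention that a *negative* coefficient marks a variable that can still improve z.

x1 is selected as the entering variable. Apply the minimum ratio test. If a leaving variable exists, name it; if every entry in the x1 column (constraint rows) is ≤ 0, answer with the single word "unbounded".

x5

Ratios: row 1 (x5): 6/(2/5) = 15; row 2 (s2): 20/(3/5) = 100/3.
Minimum ratio is in the x5 row, so x5 leaves.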